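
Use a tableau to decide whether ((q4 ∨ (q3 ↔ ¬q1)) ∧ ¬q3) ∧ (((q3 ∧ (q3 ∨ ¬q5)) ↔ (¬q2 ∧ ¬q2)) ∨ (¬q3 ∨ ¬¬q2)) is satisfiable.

Satisfiable

Initial set: {(((q4 ∨ (q3 ↔ ¬q1)) ∧ ¬q3) ∧ (((q3 ∧ (q3 ∨ ¬q5)) ↔ (¬q2 ∧ ¬q2)) ∨ (¬q3 ∨ ¬¬q2)))}.
(((q4 ∨ (q3 ↔ ¬q1)) ∧ ¬q3) ∧ (((q3 ∧ (q3 ∨ ¬q5)) ↔ (¬q2 ∧ ¬q2)) ∨ (¬q3 ∨ ¬¬q2))): α-rule — add ((q4 ∨ (q3 ↔ ¬q1)) ∧ ¬q3), (((q3 ∧ (q3 ∨ ¬q5)) ↔ (¬q2 ∧ ¬q2)) ∨ (¬q3 ∨ ¬¬q2)).
((q4 ∨ (q3 ↔ ¬q1)) ∧ ¬q3): α-rule — add (q4 ∨ (q3 ↔ ¬q1)), ¬q3.
(((q3 ∧ (q3 ∨ ¬q5)) ↔ (¬q2 ∧ ¬q2)) ∨ (¬q3 ∨ ¬¬q2)): β-rule — branch into ((q3 ∧ (q3 ∨ ¬q5)) ↔ (¬q2 ∧ ¬q2))  //  (¬q3 ∨ ¬¬q2).
  branch 1 (add ((q3 ∧ (q3 ∨ ¬q5)) ↔ (¬q2 ∧ ¬q2))):
    (q4 ∨ (q3 ↔ ¬q1)): β-rule — branch into q4  //  (q3 ↔ ¬q1).
      branch 1.1 (add q4):
        ((q3 ∧ (q3 ∨ ¬q5)) ↔ (¬q2 ∧ ¬q2)): β-rule — branch into (q3 ∧ (q3 ∨ ¬q5)), (¬q2 ∧ ¬q2)  //  ¬(q3 ∧ (q3 ∨ ¬q5)), ¬(¬q2 ∧ ¬q2).
          branch 1.1.1 (add (q3 ∧ (q3 ∨ ¬q5)), (¬q2 ∧ ¬q2)):
            (q3 ∧ (q3 ∨ ¬q5)): α-rule — add q3, (q3 ∨ ¬q5).
            × closes — contains both q3 and ¬q3.
          branch 1.1.2 (add ¬(q3 ∧ (q3 ∨ ¬q5)), ¬(¬q2 ∧ ¬q2)):
            ¬(q3 ∧ (q3 ∨ ¬q5)): β-rule — branch into ¬q3  //  ¬(q3 ∨ ¬q5).
              branch 1.1.2.1 (add ¬q3):
                ¬(¬q2 ∧ ¬q2): β-rule — branch into ¬¬q2  //  ¬¬q2.
                  branch 1.1.2.1.1 (add ¬¬q2):
                    ○ open, literals {q2=1, q3=0, q4=1}.
                  branch 1.1.2.1.2 (add ¬¬q2):
                    ○ open, literals {q2=1, q3=0, q4=1}.
              branch 1.1.2.2 (add ¬(q3 ∨ ¬q5)):
                ¬(q3 ∨ ¬q5): α-rule — add ¬q3, ¬¬q5.
                ¬(¬q2 ∧ ¬q2): β-rule — branch into ¬¬q2  //  ¬¬q2.
                  branch 1.1.2.2.1 (add ¬¬q2):
                    ○ open, literals {q2=1, q3=0, q4=1, q5=1}.
                  branch 1.1.2.2.2 (add ¬¬q2):
                    ○ open, literals {q2=1, q3=0, q4=1, q5=1}.
      branch 1.2 (add (q3 ↔ ¬q1)):
        ((q3 ∧ (q3 ∨ ¬q5)) ↔ (¬q2 ∧ ¬q2)): β-rule — branch into (q3 ∧ (q3 ∨ ¬q5)), (¬q2 ∧ ¬q2)  //  ¬(q3 ∧ (q3 ∨ ¬q5)), ¬(¬q2 ∧ ¬q2).
          branch 1.2.1 (add (q3 ∧ (q3 ∨ ¬q5)), (¬q2 ∧ ¬q2)):
            (q3 ∧ (q3 ∨ ¬q5)): α-rule — add q3, (q3 ∨ ¬q5).
            × closes — contains both q3 and ¬q3.
          branch 1.2.2 (add ¬(q3 ∧ (q3 ∨ ¬q5)), ¬(¬q2 ∧ ¬q2)):
            (q3 ↔ ¬q1): β-rule — branch into q3, ¬q1  //  ¬q3, ¬¬q1.
              branch 1.2.2.1 (add q3, ¬q1):
                × closes — contains both q3 and ¬q3.
              branch 1.2.2.2 (add ¬q3, ¬¬q1):
                ¬(q3 ∧ (q3 ∨ ¬q5)): β-rule — branch into ¬q3  //  ¬(q3 ∨ ¬q5).
                  branch 1.2.2.2.1 (add ¬q3):
                    ¬(¬q2 ∧ ¬q2): β-rule — branch into ¬¬q2  //  ¬¬q2.
                      branch 1.2.2.2.1.1 (add ¬¬q2):
                        ○ open, literals {q1=1, q2=1, q3=0}.
                      branch 1.2.2.2.1.2 (add ¬¬q2):
                        ○ open, literals {q1=1, q2=1, q3=0}.
                  branch 1.2.2.2.2 (add ¬(q3 ∨ ¬q5)):
                    ¬(q3 ∨ ¬q5): α-rule — add ¬q3, ¬¬q5.
                    ¬(¬q2 ∧ ¬q2): β-rule — branch into ¬¬q2  //  ¬¬q2.
                      branch 1.2.2.2.2.1 (add ¬¬q2):
                        ○ open, literals {q1=1, q2=1, q3=0, q5=1}.
                      branch 1.2.2.2.2.2 (add ¬¬q2):
                        ○ open, literals {q1=1, q2=1, q3=0, q5=1}.
  branch 2 (add (¬q3 ∨ ¬¬q2)):
    (q4 ∨ (q3 ↔ ¬q1)): β-rule — branch into q4  //  (q3 ↔ ¬q1).
      branch 2.1 (add q4):
        (¬q3 ∨ ¬¬q2): β-rule — branch into ¬q3  //  ¬¬q2.
          branch 2.1.1 (add ¬q3):
            ○ open, literals {q3=0, q4=1}.
          branch 2.1.2 (add ¬¬q2):
            ¬¬q2: drop double negation, giving q2.
            ○ open, literals {q2=1, q3=0, q4=1}.
      branch 2.2 (add (q3 ↔ ¬q1)):
        (¬q3 ∨ ¬¬q2): β-rule — branch into ¬q3  //  ¬¬q2.
          branch 2.2.1 (add ¬q3):
            (q3 ↔ ¬q1): β-rule — branch into q3, ¬q1  //  ¬q3, ¬¬q1.
              branch 2.2.1.1 (add q3, ¬q1):
                × closes — contains both q3 and ¬q3.
              branch 2.2.1.2 (add ¬q3, ¬¬q1):
                ○ open, literals {q1=1, q3=0}.
          branch 2.2.2 (add ¬¬q2):
            ¬¬q2: drop double negation, giving q2.
            (q3 ↔ ¬q1): β-rule — branch into q3, ¬q1  //  ¬q3, ¬¬q1.
              branch 2.2.2.1 (add q3, ¬q1):
                × closes — contains both q3 and ¬q3.
              branch 2.2.2.2 (add ¬q3, ¬¬q1):
                ○ open, literals {q1=1, q2=1, q3=0}.
5 branches closed, 12 open.
An open branch gives a satisfying assignment: q2=1, q3=0, q4=1.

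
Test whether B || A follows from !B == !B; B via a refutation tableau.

Yes

Initial set: {(!B == !B); B; !(B || A)}.
!(B || A): α-rule — add !B, !A.
× closes — contains both B and !B.
All 1 branch closes.
Every branch closed, so the premises entail the conclusion.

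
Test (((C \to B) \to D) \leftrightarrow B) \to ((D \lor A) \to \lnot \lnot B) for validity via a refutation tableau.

Not valid

Assume the negation and expand:
Initial set: {\lnot ((((C \to B) \to D) \leftrightarrow B) \to ((D \lor A) \to \lnot \lnot B))}.
\lnot ((((C \to B) \to D) \leftrightarrow B) \to ((D \lor A) \to \lnot \lnot B)): α-rule — add (((C \to B) \to D) \leftrightarrow B), \lnot ((D \lor A) \to \lnot \lnot B).
\lnot ((D \lor A) \to \lnot \lnot B): α-rule — add (D \lor A), \lnot \lnot \lnot B.
\lnot \lnot \lnot B: drop double negation, giving \lnot B.
(((C \to B) \to D) \leftrightarrow B): β-rule — branch into ((C \to B) \to D), B  //  \lnot ((C \to B) \to D), \lnot B.
  branch 1 (add ((C \to B) \to D), B):
    × closes — contains both B and \lnot B.
  branch 2 (add \lnot ((C \to B) \to D), \lnot B):
    \lnot ((C \to B) \to D): α-rule — add (C \to B), \lnot D.
    (D \lor A): β-rule — branch into D  //  A.
      branch 2.1 (add D):
        × closes — contains both D and \lnot D.
      branch 2.2 (add A):
        (C \to B): β-rule — branch into \lnot C  //  B.
          branch 2.2.1 (add \lnot C):
            ○ open, literals {A=T, B=F, C=F, D=F}.
          branch 2.2.2 (add B):
            × closes — contains both B and \lnot B.
3 branches closed, 1 open.
An open branch gives a countermodel: A=T, B=F, C=F, D=F (unmentioned atoms arbitrary); under it the original formula is false.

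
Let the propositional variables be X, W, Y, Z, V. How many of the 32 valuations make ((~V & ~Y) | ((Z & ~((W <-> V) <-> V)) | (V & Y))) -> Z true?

Initial set: {T (((~V & ~Y) | ((Z & ~((W <-> V) <-> V)) | (V & Y))) -> Z)}.
T (((~V & ~Y) | ((Z & ~((W <-> V) <-> V)) | (V & Y))) -> Z): β-rule — branch into F ((~V & ~Y) | ((Z & ~((W <-> V) <-> V)) | (V & Y)))  //  T Z.
  branch 1 (add F ((~V & ~Y) | ((Z & ~((W <-> V) <-> V)) | (V & Y)))):
    F ((~V & ~Y) | ((Z & ~((W <-> V) <-> V)) | (V & Y))): α-rule — add F (~V & ~Y), F ((Z & ~((W <-> V) <-> V)) | (V & Y)).
    F ((Z & ~((W <-> V) <-> V)) | (V & Y)): α-rule — add F (Z & ~((W <-> V) <-> V)), F (V & Y).
    F (~V & ~Y): β-rule — branch into F ~V  //  F ~Y.
      branch 1.1 (add F ~V):
        F (Z & ~((W <-> V) <-> V)): β-rule — branch into F Z  //  F ~((W <-> V) <-> V).
          branch 1.1.1 (add F Z):
            F (V & Y): β-rule — branch into F V  //  F Y.
              branch 1.1.1.1 (add F V):
                × closes — contains both V and ~V.
              branch 1.1.1.2 (add F Y):
                ○ open, literals {V=1, Y=0, Z=0}.
          branch 1.1.2 (add F ~((W <-> V) <-> V)):
            F (V & Y): β-rule — branch into F V  //  F Y.
              branch 1.1.2.1 (add F V):
                × closes — contains both V and ~V.
              branch 1.1.2.2 (add F Y):
                F ~((W <-> V) <-> V): β-rule — branch into T (W <-> V), T V  //  F (W <-> V), F V.
                  branch 1.1.2.2.1 (add T (W <-> V), T V):
                    T (W <-> V): β-rule — branch into T W, T V  //  F W, F V.
                      branch 1.1.2.2.1.1 (add T W, T V):
                        ○ open, literals {V=1, W=1, Y=0}.
                      branch 1.1.2.2.1.2 (add F W, F V):
                        × closes — contains both V and ~V.
                  branch 1.1.2.2.2 (add F (W <-> V), F V):
                    × closes — contains both V and ~V.
      branch 1.2 (add F ~Y):
        F (Z & ~((W <-> V) <-> V)): β-rule — branch into F Z  //  F ~((W <-> V) <-> V).
          branch 1.2.1 (add F Z):
            F (V & Y): β-rule — branch into F V  //  F Y.
              branch 1.2.1.1 (add F V):
                ○ open, literals {V=0, Y=1, Z=0}.
              branch 1.2.1.2 (add F Y):
                × closes — contains both Y and ~Y.
          branch 1.2.2 (add F ~((W <-> V) <-> V)):
            F (V & Y): β-rule — branch into F V  //  F Y.
              branch 1.2.2.1 (add F V):
                F ~((W <-> V) <-> V): β-rule — branch into T (W <-> V), T V  //  F (W <-> V), F V.
                  branch 1.2.2.1.1 (add T (W <-> V), T V):
                    × closes — contains both V and ~V.
                  branch 1.2.2.1.2 (add F (W <-> V), F V):
                    F (W <-> V): β-rule — branch into T W, F V  //  F W, T V.
                      branch 1.2.2.1.2.1 (add T W, F V):
                        ○ open, literals {V=0, W=1, Y=1}.
                      branch 1.2.2.1.2.2 (add F W, T V):
                        × closes — contains both V and ~V.
              branch 1.2.2.2 (add F Y):
                × closes — contains both Y and ~Y.
  branch 2 (add T Z):
    ○ open, literals {Z=1}.
8 branches closed, 5 open.
Each open branch fixes some atoms; the unmentioned ones are free. Counting distinct full assignments: branch {V=1, Y=0, Z=0} (X, W) contributes 4 new; branch {V=1, W=1, Y=0} (X, Z) contributes 2 new; branch {V=0, Y=1, Z=0} (X, W) contributes 4 new; branch {V=0, W=1, Y=1} (X, Z) contributes 2 new; branch {Z=1} (X, W, Y, V) contributes 12 new. Total: 24.

24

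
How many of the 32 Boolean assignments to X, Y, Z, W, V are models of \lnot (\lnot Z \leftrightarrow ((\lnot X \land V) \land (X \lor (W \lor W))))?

Initial set: {\lnot (\lnot Z \leftrightarrow ((\lnot X \land V) \land (X \lor (W \lor W))))}.
\lnot (\lnot Z \leftrightarrow ((\lnot X \land V) \land (X \lor (W \lor W)))): β-rule — branch into \lnot Z, \lnot ((\lnot X \land V) \land (X \lor (W \lor W)))  //  \lnot \lnot Z, ((\lnot X \land V) \land (X \lor (W \lor W))).
  branch 1 (add \lnot Z, \lnot ((\lnot X \land V) \land (X \lor (W \lor W)))):
    \lnot ((\lnot X \land V) \land (X \lor (W \lor W))): β-rule — branch into \lnot (\lnot X \land V)  //  \lnot (X \lor (W \lor W)).
      branch 1.1 (add \lnot (\lnot X \land V)):
        \lnot (\lnot X \land V): β-rule — branch into \lnot \lnot X  //  \lnot V.
          branch 1.1.1 (add \lnot \lnot X):
            ○ open, literals {X=T, Z=F}.
          branch 1.1.2 (add \lnot V):
            ○ open, literals {V=F, Z=F}.
      branch 1.2 (add \lnot (X \lor (W \lor W))):
        \lnot (X \lor (W \lor W)): α-rule — add \lnot X, \lnot (W \lor W).
        \lnot (W \lor W): α-rule — add \lnot W, \lnot W.
        ○ open, literals {W=F, X=F, Z=F}.
  branch 2 (add \lnot \lnot Z, ((\lnot X \land V) \land (X \lor (W \lor W)))):
    ((\lnot X \land V) \land (X \lor (W \lor W))): α-rule — add (\lnot X \land V), (X \lor (W \lor W)).
    (\lnot X \land V): α-rule — add \lnot X, V.
    (X \lor (W \lor W)): β-rule — branch into X  //  (W \lor W).
      branch 2.1 (add X):
        × closes — contains both X and \lnot X.
      branch 2.2 (add (W \lor W)):
        (W \lor W): β-rule — branch into W  //  W.
          branch 2.2.1 (add W):
            ○ open, literals {V=T, W=T, X=F, Z=T}.
          branch 2.2.2 (add W):
            ○ open, literals {V=T, W=T, X=F, Z=T}.
1 branch closed, 5 open.
Each open branch fixes some atoms; the unmentioned ones are free. Counting distinct full assignments: branch {X=T, Z=F} (Y, W, V) contributes 8 new; branch {V=F, Z=F} (X, Y, W) contributes 4 new; branch {W=F, X=F, Z=F} (Y, V) contributes 2 new; branch {V=T, W=T, X=F, Z=T} (Y) contributes 2 new; branch {V=T, W=T, X=F, Z=T} (Y) contributes 0 new. Total: 16.

16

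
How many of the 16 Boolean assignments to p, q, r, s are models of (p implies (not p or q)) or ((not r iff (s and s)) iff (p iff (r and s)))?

13

Initial set: {((p implies (not p or q)) or ((not r iff (s and s)) iff (p iff (r and s))))}.
((p implies (not p or q)) or ((not r iff (s and s)) iff (p iff (r and s)))): β-rule — branch into (p implies (not p or q))  //  ((not r iff (s and s)) iff (p iff (r and s))).
  branch 1 (add (p implies (not p or q))):
    (p implies (not p or q)): β-rule — branch into not p  //  (not p or q).
      branch 1.1 (add not p):
        ○ open, literals {p=F}.
      branch 1.2 (add (not p or q)):
        (not p or q): β-rule — branch into not p  //  q.
          branch 1.2.1 (add not p):
            ○ open, literals {p=F}.
          branch 1.2.2 (add q):
            ○ open, literals {q=T}.
  branch 2 (add ((not r iff (s and s)) iff (p iff (r and s)))):
    ((not r iff (s and s)) iff (p iff (r and s))): β-rule — branch into (not r iff (s and s)), (p iff (r and s))  //  not (not r iff (s and s)), not (p iff (r and s)).
      branch 2.1 (add (not r iff (s and s)), (p iff (r and s))):
        (not r iff (s and s)): β-rule — branch into not r, (s and s)  //  not not r, not (s and s).
          branch 2.1.1 (add not r, (s and s)):
            (s and s): α-rule — add s, s.
            (p iff (r and s)): β-rule — branch into p, (r and s)  //  not p, not (r and s).
              branch 2.1.1.1 (add p, (r and s)):
                (r and s): α-rule — add r, s.
                × closes — contains both r and not r.
              branch 2.1.1.2 (add not p, not (r and s)):
                not (r and s): β-rule — branch into not r  //  not s.
                  branch 2.1.1.2.1 (add not r):
                    ○ open, literals {p=F, r=F, s=T}.
                  branch 2.1.1.2.2 (add not s):
                    × closes — contains both s and not s.
          branch 2.1.2 (add not not r, not (s and s)):
            (p iff (r and s)): β-rule — branch into p, (r and s)  //  not p, not (r and s).
              branch 2.1.2.1 (add p, (r and s)):
                (r and s): α-rule — add r, s.
                not (s and s): β-rule — branch into not s  //  not s.
                  branch 2.1.2.1.1 (add not s):
                    × closes — contains both s and not s.
                  branch 2.1.2.1.2 (add not s):
                    × closes — contains both s and not s.
              branch 2.1.2.2 (add not p, not (r and s)):
                not (s and s): β-rule — branch into not s  //  not s.
                  branch 2.1.2.2.1 (add not s):
                    not (r and s): β-rule — branch into not r  //  not s.
                      branch 2.1.2.2.1.1 (add not r):
                        × closes — contains both r and not r.
                      branch 2.1.2.2.1.2 (add not s):
                        ○ open, literals {p=F, r=T, s=F}.
                  branch 2.1.2.2.2 (add not s):
                    not (r and s): β-rule — branch into not r  //  not s.
                      branch 2.1.2.2.2.1 (add not r):
                        × closes — contains both r and not r.
                      branch 2.1.2.2.2.2 (add not s):
                        ○ open, literals {p=F, r=T, s=F}.
      branch 2.2 (add not (not r iff (s and s)), not (p iff (r and s))):
        not (not r iff (s and s)): β-rule — branch into not r, not (s and s)  //  not not r, (s and s).
          branch 2.2.1 (add not r, not (s and s)):
            not (p iff (r and s)): β-rule — branch into p, not (r and s)  //  not p, (r and s).
              branch 2.2.1.1 (add p, not (r and s)):
                not (s and s): β-rule — branch into not s  //  not s.
                  branch 2.2.1.1.1 (add not s):
                    not (r and s): β-rule — branch into not r  //  not s.
                      branch 2.2.1.1.1.1 (add not r):
                        ○ open, literals {p=T, r=F, s=F}.
                      branch 2.2.1.1.1.2 (add not s):
                        ○ open, literals {p=T, r=F, s=F}.
                  branch 2.2.1.1.2 (add not s):
                    not (r and s): β-rule — branch into not r  //  not s.
                      branch 2.2.1.1.2.1 (add not r):
                        ○ open, literals {p=T, r=F, s=F}.
                      branch 2.2.1.1.2.2 (add not s):
                        ○ open, literals {p=T, r=F, s=F}.
              branch 2.2.1.2 (add not p, (r and s)):
                (r and s): α-rule — add r, s.
                × closes — contains both r and not r.
          branch 2.2.2 (add not not r, (s and s)):
            (s and s): α-rule — add s, s.
            not (p iff (r and s)): β-rule — branch into p, not (r and s)  //  not p, (r and s).
              branch 2.2.2.1 (add p, not (r and s)):
                not (r and s): β-rule — branch into not r  //  not s.
                  branch 2.2.2.1.1 (add not r):
                    × closes — contains both r and not r.
                  branch 2.2.2.1.2 (add not s):
                    × closes — contains both s and not s.
              branch 2.2.2.2 (add not p, (r and s)):
                (r and s): α-rule — add r, s.
                ○ open, literals {p=F, r=T, s=T}.
9 branches closed, 11 open.
Each open branch fixes some atoms; the unmentioned ones are free. Counting distinct full assignments: branch {p=F} (q, r, s) contributes 8 new; branch {p=F} (q, r, s) contributes 0 new; branch {q=T} (p, r, s) contributes 4 new; branch {p=F, r=F, s=T} (q) contributes 0 new; branch {p=F, r=T, s=F} (q) contributes 0 new; branch {p=F, r=T, s=F} (q) contributes 0 new; branch {p=T, r=F, s=F} (q) contributes 1 new; branch {p=T, r=F, s=F} (q) contributes 0 new; branch {p=T, r=F, s=F} (q) contributes 0 new; branch {p=T, r=F, s=F} (q) contributes 0 new; branch {p=F, r=T, s=T} (q) contributes 0 new. Total: 13.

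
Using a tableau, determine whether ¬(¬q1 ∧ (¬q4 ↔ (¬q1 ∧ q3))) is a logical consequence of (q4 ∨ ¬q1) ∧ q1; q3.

Yes

Initial set: {((q4 ∨ ¬q1) ∧ q1); q3; ¬¬(¬q1 ∧ (¬q4 ↔ (¬q1 ∧ q3)))}.
((q4 ∨ ¬q1) ∧ q1): α-rule — add (q4 ∨ ¬q1), q1.
¬¬(¬q1 ∧ (¬q4 ↔ (¬q1 ∧ q3))): α-rule — add ¬q1, (¬q4 ↔ (¬q1 ∧ q3)).
× closes — contains both q1 and ¬q1.
All 1 branch closes.
Every branch closed, so the premises entail the conclusion.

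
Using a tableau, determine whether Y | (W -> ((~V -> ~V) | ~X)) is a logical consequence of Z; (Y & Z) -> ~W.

Initial set: {T Z; T ((Y & Z) -> ~W); F (Y | (W -> ((~V -> ~V) | ~X)))}.
F (Y | (W -> ((~V -> ~V) | ~X))): α-rule — add F Y, F (W -> ((~V -> ~V) | ~X)).
F (W -> ((~V -> ~V) | ~X)): α-rule — add T W, F ((~V -> ~V) | ~X).
F ((~V -> ~V) | ~X): α-rule — add F (~V -> ~V), F ~X.
F (~V -> ~V): α-rule — add T ~V, F ~V.
× closes — contains both V and ~V.
All 1 branch closes.
Every branch closed, so the premises entail the conclusion.

Yes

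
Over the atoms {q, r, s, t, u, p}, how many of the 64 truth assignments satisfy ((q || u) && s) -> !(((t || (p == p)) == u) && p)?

56

Initial set: {(((q || u) && s) -> !(((t || (p == p)) == u) && p))}.
(((q || u) && s) -> !(((t || (p == p)) == u) && p)): β-rule — branch into !((q || u) && s)  //  !(((t || (p == p)) == u) && p).
  branch 1 (add !((q || u) && s)):
    !((q || u) && s): β-rule — branch into !(q || u)  //  !s.
      branch 1.1 (add !(q || u)):
        !(q || u): α-rule — add !q, !u.
        ○ open, literals {q=F, u=F}.
      branch 1.2 (add !s):
        ○ open, literals {s=F}.
  branch 2 (add !(((t || (p == p)) == u) && p)):
    !(((t || (p == p)) == u) && p): β-rule — branch into !((t || (p == p)) == u)  //  !p.
      branch 2.1 (add !((t || (p == p)) == u)):
        !((t || (p == p)) == u): β-rule — branch into (t || (p == p)), !u  //  !(t || (p == p)), u.
          branch 2.1.1 (add (t || (p == p)), !u):
            (t || (p == p)): β-rule — branch into t  //  (p == p).
              branch 2.1.1.1 (add t):
                ○ open, literals {t=T, u=F}.
              branch 2.1.1.2 (add (p == p)):
                (p == p): β-rule — branch into p, p  //  !p, !p.
                  branch 2.1.1.2.1 (add p, p):
                    ○ open, literals {p=T, u=F}.
                  branch 2.1.1.2.2 (add !p, !p):
                    ○ open, literals {p=F, u=F}.
          branch 2.1.2 (add !(t || (p == p)), u):
            !(t || (p == p)): α-rule — add !t, !(p == p).
            !(p == p): β-rule — branch into p, !p  //  !p, p.
              branch 2.1.2.1 (add p, !p):
                × closes — contains both p and !p.
              branch 2.1.2.2 (add !p, p):
                × closes — contains both p and !p.
      branch 2.2 (add !p):
        ○ open, literals {p=F}.
2 branches closed, 6 open.
Each open branch fixes some atoms; the unmentioned ones are free. Counting distinct full assignments: branch {q=F, u=F} (r, s, t, p) contributes 16 new; branch {s=F} (q, r, t, u, p) contributes 24 new; branch {t=T, u=F} (q, r, s, p) contributes 4 new; branch {p=T, u=F} (q, r, s, t) contributes 2 new; branch {p=F, u=F} (q, r, s, t) contributes 2 new; branch {p=F} (q, r, s, t, u) contributes 8 new. Total: 56.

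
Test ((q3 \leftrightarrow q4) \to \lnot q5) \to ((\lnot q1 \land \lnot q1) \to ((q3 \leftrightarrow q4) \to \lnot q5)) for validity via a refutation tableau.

Valid

Assume the negation and expand:
Initial set: {\lnot (((q3 \leftrightarrow q4) \to \lnot q5) \to ((\lnot q1 \land \lnot q1) \to ((q3 \leftrightarrow q4) \to \lnot q5)))}.
\lnot (((q3 \leftrightarrow q4) \to \lnot q5) \to ((\lnot q1 \land \lnot q1) \to ((q3 \leftrightarrow q4) \to \lnot q5))): α-rule — add ((q3 \leftrightarrow q4) \to \lnot q5), \lnot ((\lnot q1 \land \lnot q1) \to ((q3 \leftrightarrow q4) \to \lnot q5)).
\lnot ((\lnot q1 \land \lnot q1) \to ((q3 \leftrightarrow q4) \to \lnot q5)): α-rule — add (\lnot q1 \land \lnot q1), \lnot ((q3 \leftrightarrow q4) \to \lnot q5).
(\lnot q1 \land \lnot q1): α-rule — add \lnot q1, \lnot q1.
\lnot ((q3 \leftrightarrow q4) \to \lnot q5): α-rule — add (q3 \leftrightarrow q4), \lnot \lnot q5.
((q3 \leftrightarrow q4) \to \lnot q5): β-rule — branch into \lnot (q3 \leftrightarrow q4)  //  \lnot q5.
  branch 1 (add \lnot (q3 \leftrightarrow q4)):
    (q3 \leftrightarrow q4): β-rule — branch into q3, q4  //  \lnot q3, \lnot q4.
      branch 1.1 (add q3, q4):
        \lnot (q3 \leftrightarrow q4): β-rule — branch into q3, \lnot q4  //  \lnot q3, q4.
          branch 1.1.1 (add q3, \lnot q4):
            × closes — contains both q4 and \lnot q4.
          branch 1.1.2 (add \lnot q3, q4):
            × closes — contains both q3 and \lnot q3.
      branch 1.2 (add \lnot q3, \lnot q4):
        \lnot (q3 \leftrightarrow q4): β-rule — branch into q3, \lnot q4  //  \lnot q3, q4.
          branch 1.2.1 (add q3, \lnot q4):
            × closes — contains both q3 and \lnot q3.
          branch 1.2.2 (add \lnot q3, q4):
            × closes — contains both q4 and \lnot q4.
  branch 2 (add \lnot q5):
    × closes — contains both q5 and \lnot q5.
All 5 branches close.
Every branch closed, so the negation is unsatisfiable and the formula is valid.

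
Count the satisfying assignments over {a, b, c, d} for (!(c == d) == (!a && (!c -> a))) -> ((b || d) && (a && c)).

10

Initial set: {T ((!(c == d) == (!a && (!c -> a))) -> ((b || d) && (a && c)))}.
T ((!(c == d) == (!a && (!c -> a))) -> ((b || d) && (a && c))): β-rule — branch into F (!(c == d) == (!a && (!c -> a)))  //  T ((b || d) && (a && c)).
  branch 1 (add F (!(c == d) == (!a && (!c -> a)))):
    F (!(c == d) == (!a && (!c -> a))): β-rule — branch into T !(c == d), F (!a && (!c -> a))  //  F !(c == d), T (!a && (!c -> a)).
      branch 1.1 (add T !(c == d), F (!a && (!c -> a))):
        T !(c == d): β-rule — branch into T c, F d  //  F c, T d.
          branch 1.1.1 (add T c, F d):
            F (!a && (!c -> a)): β-rule — branch into F !a  //  F (!c -> a).
              branch 1.1.1.1 (add F !a):
                ○ open, literals {a=true, c=true, d=false}.
              branch 1.1.1.2 (add F (!c -> a)):
                F (!c -> a): α-rule — add T !c, F a.
                × closes — contains both c and !c.
          branch 1.1.2 (add F c, T d):
            F (!a && (!c -> a)): β-rule — branch into F !a  //  F (!c -> a).
              branch 1.1.2.1 (add F !a):
                ○ open, literals {a=true, c=false, d=true}.
              branch 1.1.2.2 (add F (!c -> a)):
                F (!c -> a): α-rule — add T !c, F a.
                ○ open, literals {a=false, c=false, d=true}.
      branch 1.2 (add F !(c == d), T (!a && (!c -> a))):
        T (!a && (!c -> a)): α-rule — add T !a, T (!c -> a).
        F !(c == d): β-rule — branch into T c, T d  //  F c, F d.
          branch 1.2.1 (add T c, T d):
            T (!c -> a): β-rule — branch into F !c  //  T a.
              branch 1.2.1.1 (add F !c):
                ○ open, literals {a=false, c=true, d=true}.
              branch 1.2.1.2 (add T a):
                × closes — contains both a and !a.
          branch 1.2.2 (add F c, F d):
            T (!c -> a): β-rule — branch into F !c  //  T a.
              branch 1.2.2.1 (add F !c):
                × closes — contains both c and !c.
              branch 1.2.2.2 (add T a):
                × closes — contains both a and !a.
  branch 2 (add T ((b || d) && (a && c))):
    T ((b || d) && (a && c)): α-rule — add T (b || d), T (a && c).
    T (a && c): α-rule — add T a, T c.
    T (b || d): β-rule — branch into T b  //  T d.
      branch 2.1 (add T b):
        ○ open, literals {a=true, b=true, c=true}.
      branch 2.2 (add T d):
        ○ open, literals {a=true, c=true, d=true}.
4 branches closed, 6 open.
Each open branch fixes some atoms; the unmentioned ones are free. Counting distinct full assignments: branch {a=true, c=true, d=false} (b) contributes 2 new; branch {a=true, c=false, d=true} (b) contributes 2 new; branch {a=false, c=false, d=true} (b) contributes 2 new; branch {a=false, c=true, d=true} (b) contributes 2 new; branch {a=true, b=true, c=true} (d) contributes 1 new; branch {a=true, c=true, d=true} (b) contributes 1 new. Total: 10.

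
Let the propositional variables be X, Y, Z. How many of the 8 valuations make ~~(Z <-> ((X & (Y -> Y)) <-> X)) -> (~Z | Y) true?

Initial set: {(~~(Z <-> ((X & (Y -> Y)) <-> X)) -> (~Z | Y))}.
(~~(Z <-> ((X & (Y -> Y)) <-> X)) -> (~Z | Y)): β-rule — branch into ~~~(Z <-> ((X & (Y -> Y)) <-> X))  //  (~Z | Y).
  branch 1 (add ~~~(Z <-> ((X & (Y -> Y)) <-> X))):
    ~~~(Z <-> ((X & (Y -> Y)) <-> X)): drop double negation, giving ~(Z <-> ((X & (Y -> Y)) <-> X)).
    ~(Z <-> ((X & (Y -> Y)) <-> X)): β-rule — branch into Z, ~((X & (Y -> Y)) <-> X)  //  ~Z, ((X & (Y -> Y)) <-> X).
      branch 1.1 (add Z, ~((X & (Y -> Y)) <-> X)):
        ~((X & (Y -> Y)) <-> X): β-rule — branch into (X & (Y -> Y)), ~X  //  ~(X & (Y -> Y)), X.
          branch 1.1.1 (add (X & (Y -> Y)), ~X):
            (X & (Y -> Y)): α-rule — add X, (Y -> Y).
            × closes — contains both X and ~X.
          branch 1.1.2 (add ~(X & (Y -> Y)), X):
            ~(X & (Y -> Y)): β-rule — branch into ~X  //  ~(Y -> Y).
              branch 1.1.2.1 (add ~X):
                × closes — contains both X and ~X.
              branch 1.1.2.2 (add ~(Y -> Y)):
                ~(Y -> Y): α-rule — add Y, ~Y.
                × closes — contains both Y and ~Y.
      branch 1.2 (add ~Z, ((X & (Y -> Y)) <-> X)):
        ((X & (Y -> Y)) <-> X): β-rule — branch into (X & (Y -> Y)), X  //  ~(X & (Y -> Y)), ~X.
          branch 1.2.1 (add (X & (Y -> Y)), X):
            (X & (Y -> Y)): α-rule — add X, (Y -> Y).
            (Y -> Y): β-rule — branch into ~Y  //  Y.
              branch 1.2.1.1 (add ~Y):
                ○ open, literals {X=T, Y=F, Z=F}.
              branch 1.2.1.2 (add Y):
                ○ open, literals {X=T, Y=T, Z=F}.
          branch 1.2.2 (add ~(X & (Y -> Y)), ~X):
            ~(X & (Y -> Y)): β-rule — branch into ~X  //  ~(Y -> Y).
              branch 1.2.2.1 (add ~X):
                ○ open, literals {X=F, Z=F}.
              branch 1.2.2.2 (add ~(Y -> Y)):
                ~(Y -> Y): α-rule — add Y, ~Y.
                × closes — contains both Y and ~Y.
  branch 2 (add (~Z | Y)):
    (~Z | Y): β-rule — branch into ~Z  //  Y.
      branch 2.1 (add ~Z):
        ○ open, literals {Z=F}.
      branch 2.2 (add Y):
        ○ open, literals {Y=T}.
4 branches closed, 5 open.
Each open branch fixes some atoms; the unmentioned ones are free. Counting distinct full assignments: branch {X=T, Y=F, Z=F} (none free) contributes 1 new; branch {X=T, Y=T, Z=F} (none free) contributes 1 new; branch {X=F, Z=F} (Y) contributes 2 new; branch {Z=F} (X, Y) contributes 0 new; branch {Y=T} (X, Z) contributes 2 new. Total: 6.

6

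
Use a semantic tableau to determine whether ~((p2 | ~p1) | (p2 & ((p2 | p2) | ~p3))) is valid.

Not valid

Assume the negation and expand:
Initial set: {F ~((p2 | ~p1) | (p2 & ((p2 | p2) | ~p3)))}.
F ~((p2 | ~p1) | (p2 & ((p2 | p2) | ~p3))): β-rule — branch into T (p2 | ~p1)  //  T (p2 & ((p2 | p2) | ~p3)).
  branch 1 (add T (p2 | ~p1)):
    T (p2 | ~p1): β-rule — branch into T p2  //  T ~p1.
      branch 1.1 (add T p2):
        ○ open, literals {p2=true}.
      branch 1.2 (add T ~p1):
        ○ open, literals {p1=false}.
  branch 2 (add T (p2 & ((p2 | p2) | ~p3))):
    T (p2 & ((p2 | p2) | ~p3)): α-rule — add T p2, T ((p2 | p2) | ~p3).
    T ((p2 | p2) | ~p3): β-rule — branch into T (p2 | p2)  //  T ~p3.
      branch 2.1 (add T (p2 | p2)):
        T (p2 | p2): β-rule — branch into T p2  //  T p2.
          branch 2.1.1 (add T p2):
            ○ open, literals {p2=true}.
          branch 2.1.2 (add T p2):
            ○ open, literals {p2=true}.
      branch 2.2 (add T ~p3):
        ○ open, literals {p2=true, p3=false}.
0 branches closed, 5 open.
An open branch gives a countermodel: p2=true (unmentioned atoms arbitrary); under it the original formula is false.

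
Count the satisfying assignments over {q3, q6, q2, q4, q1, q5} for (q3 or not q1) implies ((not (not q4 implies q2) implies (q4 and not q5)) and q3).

Initial set: {T ((q3 or not q1) implies ((not (not q4 implies q2) implies (q4 and not q5)) and q3))}.
T ((q3 or not q1) implies ((not (not q4 implies q2) implies (q4 and not q5)) and q3)): β-rule — branch into F (q3 or not q1)  //  T ((not (not q4 implies q2) implies (q4 and not q5)) and q3).
  branch 1 (add F (q3 or not q1)):
    F (q3 or not q1): α-rule — add F q3, F not q1.
    ○ open, literals {q1=1, q3=0}.
  branch 2 (add T ((not (not q4 implies q2) implies (q4 and not q5)) and q3)):
    T ((not (not q4 implies q2) implies (q4 and not q5)) and q3): α-rule — add T (not (not q4 implies q2) implies (q4 and not q5)), T q3.
    T (not (not q4 implies q2) implies (q4 and not q5)): β-rule — branch into F not (not q4 implies q2)  //  T (q4 and not q5).
      branch 2.1 (add F not (not q4 implies q2)):
        F not (not q4 implies q2): β-rule — branch into F not q4  //  T q2.
          branch 2.1.1 (add F not q4):
            ○ open, literals {q3=1, q4=1}.
          branch 2.1.2 (add T q2):
            ○ open, literals {q2=1, q3=1}.
      branch 2.2 (add T (q4 and not q5)):
        T (q4 and not q5): α-rule — add T q4, T not q5.
        ○ open, literals {q3=1, q4=1, q5=0}.
0 branches closed, 4 open.
Each open branch fixes some atoms; the unmentioned ones are free. Counting distinct full assignments: branch {q1=1, q3=0} (q6, q2, q4, q5) contributes 16 new; branch {q3=1, q4=1} (q6, q2, q1, q5) contributes 16 new; branch {q2=1, q3=1} (q6, q4, q1, q5) contributes 8 new; branch {q3=1, q4=1, q5=0} (q6, q2, q1) contributes 0 new. Total: 40.

40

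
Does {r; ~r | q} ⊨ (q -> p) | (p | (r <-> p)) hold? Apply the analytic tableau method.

No

Initial set: {r; (~r | q); ~((q -> p) | (p | (r <-> p)))}.
~((q -> p) | (p | (r <-> p))): α-rule — add ~(q -> p), ~(p | (r <-> p)).
~(q -> p): α-rule — add q, ~p.
~(p | (r <-> p)): α-rule — add ~p, ~(r <-> p).
(~r | q): β-rule — branch into ~r  //  q.
  branch 1 (add ~r):
    × closes — contains both r and ~r.
  branch 2 (add q):
    ~(r <-> p): β-rule — branch into r, ~p  //  ~r, p.
      branch 2.1 (add r, ~p):
        ○ open, literals {p=0, q=1, r=1}.
      branch 2.2 (add ~r, p):
        × closes — contains both r and ~r.
2 branches closed, 1 open.
An open branch gives a countermodel: p=0, q=1, r=1 (unmentioned atoms arbitrary); the premises hold there but the conclusion fails.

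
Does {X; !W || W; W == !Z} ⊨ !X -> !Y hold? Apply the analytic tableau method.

Initial set: {T X; T (!W || W); T (W == !Z); F (!X -> !Y)}.
F (!X -> !Y): α-rule — add T !X, F !Y.
× closes — contains both X and !X.
All 1 branch closes.
Every branch closed, so the premises entail the conclusion.

Yes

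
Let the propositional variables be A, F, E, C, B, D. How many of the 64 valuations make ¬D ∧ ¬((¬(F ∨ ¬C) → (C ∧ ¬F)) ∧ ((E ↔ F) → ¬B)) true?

Initial set: {(¬D ∧ ¬((¬(F ∨ ¬C) → (C ∧ ¬F)) ∧ ((E ↔ F) → ¬B)))}.
(¬D ∧ ¬((¬(F ∨ ¬C) → (C ∧ ¬F)) ∧ ((E ↔ F) → ¬B))): α-rule — add ¬D, ¬((¬(F ∨ ¬C) → (C ∧ ¬F)) ∧ ((E ↔ F) → ¬B)).
¬((¬(F ∨ ¬C) → (C ∧ ¬F)) ∧ ((E ↔ F) → ¬B)): β-rule — branch into ¬(¬(F ∨ ¬C) → (C ∧ ¬F))  //  ¬((E ↔ F) → ¬B).
  branch 1 (add ¬(¬(F ∨ ¬C) → (C ∧ ¬F))):
    ¬(¬(F ∨ ¬C) → (C ∧ ¬F)): α-rule — add ¬(F ∨ ¬C), ¬(C ∧ ¬F).
    ¬(F ∨ ¬C): α-rule — add ¬F, ¬¬C.
    ¬(C ∧ ¬F): β-rule — branch into ¬C  //  ¬¬F.
      branch 1.1 (add ¬C):
        × closes — contains both C and ¬C.
      branch 1.2 (add ¬¬F):
        × closes — contains both F and ¬F.
  branch 2 (add ¬((E ↔ F) → ¬B)):
    ¬((E ↔ F) → ¬B): α-rule — add (E ↔ F), ¬¬B.
    (E ↔ F): β-rule — branch into E, F  //  ¬E, ¬F.
      branch 2.1 (add E, F):
        ○ open, literals {B=true, D=false, E=true, F=true}.
      branch 2.2 (add ¬E, ¬F):
        ○ open, literals {B=true, D=false, E=false, F=false}.
2 branches closed, 2 open.
Each open branch fixes some atoms; the unmentioned ones are free. Counting distinct full assignments: branch {B=true, D=false, E=true, F=true} (A, C) contributes 4 new; branch {B=true, D=false, E=false, F=false} (A, C) contributes 4 new. Total: 8.

8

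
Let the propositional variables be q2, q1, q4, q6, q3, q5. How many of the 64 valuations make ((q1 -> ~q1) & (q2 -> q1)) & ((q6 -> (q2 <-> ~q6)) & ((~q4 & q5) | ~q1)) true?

16

Initial set: {(((q1 -> ~q1) & (q2 -> q1)) & ((q6 -> (q2 <-> ~q6)) & ((~q4 & q5) | ~q1)))}.
(((q1 -> ~q1) & (q2 -> q1)) & ((q6 -> (q2 <-> ~q6)) & ((~q4 & q5) | ~q1))): α-rule — add ((q1 -> ~q1) & (q2 -> q1)), ((q6 -> (q2 <-> ~q6)) & ((~q4 & q5) | ~q1)).
((q1 -> ~q1) & (q2 -> q1)): α-rule — add (q1 -> ~q1), (q2 -> q1).
((q6 -> (q2 <-> ~q6)) & ((~q4 & q5) | ~q1)): α-rule — add (q6 -> (q2 <-> ~q6)), ((~q4 & q5) | ~q1).
(q1 -> ~q1): β-rule — branch into ~q1  //  ~q1.
  branch 1 (add ~q1):
    (q2 -> q1): β-rule — branch into ~q2  //  q1.
      branch 1.1 (add ~q2):
        (q6 -> (q2 <-> ~q6)): β-rule — branch into ~q6  //  (q2 <-> ~q6).
          branch 1.1.1 (add ~q6):
            ((~q4 & q5) | ~q1): β-rule — branch into (~q4 & q5)  //  ~q1.
              branch 1.1.1.1 (add (~q4 & q5)):
                (~q4 & q5): α-rule — add ~q4, q5.
                ○ open, literals {q1=0, q2=0, q4=0, q5=1, q6=0}.
              branch 1.1.1.2 (add ~q1):
                ○ open, literals {q1=0, q2=0, q6=0}.
          branch 1.1.2 (add (q2 <-> ~q6)):
            ((~q4 & q5) | ~q1): β-rule — branch into (~q4 & q5)  //  ~q1.
              branch 1.1.2.1 (add (~q4 & q5)):
                (~q4 & q5): α-rule — add ~q4, q5.
                (q2 <-> ~q6): β-rule — branch into q2, ~q6  //  ~q2, ~~q6.
                  branch 1.1.2.1.1 (add q2, ~q6):
                    × closes — contains both q2 and ~q2.
                  branch 1.1.2.1.2 (add ~q2, ~~q6):
                    ○ open, literals {q1=0, q2=0, q4=0, q5=1, q6=1}.
              branch 1.1.2.2 (add ~q1):
                (q2 <-> ~q6): β-rule — branch into q2, ~q6  //  ~q2, ~~q6.
                  branch 1.1.2.2.1 (add q2, ~q6):
                    × closes — contains both q2 and ~q2.
                  branch 1.1.2.2.2 (add ~q2, ~~q6):
                    ○ open, literals {q1=0, q2=0, q6=1}.
      branch 1.2 (add q1):
        × closes — contains both q1 and ~q1.
  branch 2 (add ~q1):
    (q2 -> q1): β-rule — branch into ~q2  //  q1.
      branch 2.1 (add ~q2):
        (q6 -> (q2 <-> ~q6)): β-rule — branch into ~q6  //  (q2 <-> ~q6).
          branch 2.1.1 (add ~q6):
            ((~q4 & q5) | ~q1): β-rule — branch into (~q4 & q5)  //  ~q1.
              branch 2.1.1.1 (add (~q4 & q5)):
                (~q4 & q5): α-rule — add ~q4, q5.
                ○ open, literals {q1=0, q2=0, q4=0, q5=1, q6=0}.
              branch 2.1.1.2 (add ~q1):
                ○ open, literals {q1=0, q2=0, q6=0}.
          branch 2.1.2 (add (q2 <-> ~q6)):
            ((~q4 & q5) | ~q1): β-rule — branch into (~q4 & q5)  //  ~q1.
              branch 2.1.2.1 (add (~q4 & q5)):
                (~q4 & q5): α-rule — add ~q4, q5.
                (q2 <-> ~q6): β-rule — branch into q2, ~q6  //  ~q2, ~~q6.
                  branch 2.1.2.1.1 (add q2, ~q6):
                    × closes — contains both q2 and ~q2.
                  branch 2.1.2.1.2 (add ~q2, ~~q6):
                    ○ open, literals {q1=0, q2=0, q4=0, q5=1, q6=1}.
              branch 2.1.2.2 (add ~q1):
                (q2 <-> ~q6): β-rule — branch into q2, ~q6  //  ~q2, ~~q6.
                  branch 2.1.2.2.1 (add q2, ~q6):
                    × closes — contains both q2 and ~q2.
                  branch 2.1.2.2.2 (add ~q2, ~~q6):
                    ○ open, literals {q1=0, q2=0, q6=1}.
      branch 2.2 (add q1):
        × closes — contains both q1 and ~q1.
6 branches closed, 8 open.
Each open branch fixes some atoms; the unmentioned ones are free. Counting distinct full assignments: branch {q1=0, q2=0, q4=0, q5=1, q6=0} (q3) contributes 2 new; branch {q1=0, q2=0, q6=0} (q4, q3, q5) contributes 6 new; branch {q1=0, q2=0, q4=0, q5=1, q6=1} (q3) contributes 2 new; branch {q1=0, q2=0, q6=1} (q4, q3, q5) contributes 6 new; branch {q1=0, q2=0, q4=0, q5=1, q6=0} (q3) contributes 0 new; branch {q1=0, q2=0, q6=0} (q4, q3, q5) contributes 0 new; branch {q1=0, q2=0, q4=0, q5=1, q6=1} (q3) contributes 0 new; branch {q1=0, q2=0, q6=1} (q4, q3, q5) contributes 0 new. Total: 16.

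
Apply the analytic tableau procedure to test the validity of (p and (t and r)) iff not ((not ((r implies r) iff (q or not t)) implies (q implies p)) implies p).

Not valid

Assume the negation and expand:
Initial set: {F ((p and (t and r)) iff not ((not ((r implies r) iff (q or not t)) implies (q implies p)) implies p))}.
F ((p and (t and r)) iff not ((not ((r implies r) iff (q or not t)) implies (q implies p)) implies p)): β-rule — branch into T (p and (t and r)), F not ((not ((r implies r) iff (q or not t)) implies (q implies p)) implies p)  //  F (p and (t and r)), T not ((not ((r implies r) iff (q or not t)) implies (q implies p)) implies p).
  branch 1 (add T (p and (t and r)), F not ((not ((r implies r) iff (q or not t)) implies (q implies p)) implies p)):
    T (p and (t and r)): α-rule — add T p, T (t and r).
    T (t and r): α-rule — add T t, T r.
    F not ((not ((r implies r) iff (q or not t)) implies (q implies p)) implies p): β-rule — branch into F (not ((r implies r) iff (q or not t)) implies (q implies p))  //  T p.
      branch 1.1 (add F (not ((r implies r) iff (q or not t)) implies (q implies p))):
        F (not ((r implies r) iff (q or not t)) implies (q implies p)): α-rule — add T not ((r implies r) iff (q or not t)), F (q implies p).
        F (q implies p): α-rule — add T q, F p.
        × closes — contains both p and not p.
      branch 1.2 (add T p):
        ○ open, literals {p=1, r=1, t=1}.
  branch 2 (add F (p and (t and r)), T not ((not ((r implies r) iff (q or not t)) implies (q implies p)) implies p)):
    T not ((not ((r implies r) iff (q or not t)) implies (q implies p)) implies p): α-rule — add T (not ((r implies r) iff (q or not t)) implies (q implies p)), F p.
    F (p and (t and r)): β-rule — branch into F p  //  F (t and r).
      branch 2.1 (add F p):
        T (not ((r implies r) iff (q or not t)) implies (q implies p)): β-rule — branch into F not ((r implies r) iff (q or not t))  //  T (q implies p).
          branch 2.1.1 (add F not ((r implies r) iff (q or not t))):
            F not ((r implies r) iff (q or not t)): β-rule — branch into T (r implies r), T (q or not t)  //  F (r implies r), F (q or not t).
              branch 2.1.1.1 (add T (r implies r), T (q or not t)):
                T (r implies r): β-rule — branch into F r  //  T r.
                  branch 2.1.1.1.1 (add F r):
                    T (q or not t): β-rule — branch into T q  //  T not t.
                      branch 2.1.1.1.1.1 (add T q):
                        ○ open, literals {p=0, q=1, r=0}.
                      branch 2.1.1.1.1.2 (add T not t):
                        ○ open, literals {p=0, r=0, t=0}.
                  branch 2.1.1.1.2 (add T r):
                    T (q or not t): β-rule — branch into T q  //  T not t.
                      branch 2.1.1.1.2.1 (add T q):
                        ○ open, literals {p=0, q=1, r=1}.
                      branch 2.1.1.1.2.2 (add T not t):
                        ○ open, literals {p=0, r=1, t=0}.
              branch 2.1.1.2 (add F (r implies r), F (q or not t)):
                F (r implies r): α-rule — add T r, F r.
                × closes — contains both r and not r.
          branch 2.1.2 (add T (q implies p)):
            T (q implies p): β-rule — branch into F q  //  T p.
              branch 2.1.2.1 (add F q):
                ○ open, literals {p=0, q=0}.
              branch 2.1.2.2 (add T p):
                × closes — contains both p and not p.
      branch 2.2 (add F (t and r)):
        T (not ((r implies r) iff (q or not t)) implies (q implies p)): β-rule — branch into F not ((r implies r) iff (q or not t))  //  T (q implies p).
          branch 2.2.1 (add F not ((r implies r) iff (q or not t))):
            F (t and r): β-rule — branch into F t  //  F r.
              branch 2.2.1.1 (add F t):
                F not ((r implies r) iff (q or not t)): β-rule — branch into T (r implies r), T (q or not t)  //  F (r implies r), F (q or not t).
                  branch 2.2.1.1.1 (add T (r implies r), T (q or not t)):
                    T (r implies r): β-rule — branch into F r  //  T r.
                      branch 2.2.1.1.1.1 (add F r):
                        T (q or not t): β-rule — branch into T q  //  T not t.
                          branch 2.2.1.1.1.1.1 (add T q):
                            ○ open, literals {p=0, q=1, r=0, t=0}.
                          branch 2.2.1.1.1.1.2 (add T not t):
                            ○ open, literals {p=0, r=0, t=0}.
                      branch 2.2.1.1.1.2 (add T r):
                        T (q or not t): β-rule — branch into T q  //  T not t.
                          branch 2.2.1.1.1.2.1 (add T q):
                            ○ open, literals {p=0, q=1, r=1, t=0}.
                          branch 2.2.1.1.1.2.2 (add T not t):
                            ○ open, literals {p=0, r=1, t=0}.
                  branch 2.2.1.1.2 (add F (r implies r), F (q or not t)):
                    F (r implies r): α-rule — add T r, F r.
                    × closes — contains both r and not r.
              branch 2.2.1.2 (add F r):
                F not ((r implies r) iff (q or not t)): β-rule — branch into T (r implies r), T (q or not t)  //  F (r implies r), F (q or not t).
                  branch 2.2.1.2.1 (add T (r implies r), T (q or not t)):
                    T (r implies r): β-rule — branch into F r  //  T r.
                      branch 2.2.1.2.1.1 (add F r):
                        T (q or not t): β-rule — branch into T q  //  T not t.
                          branch 2.2.1.2.1.1.1 (add T q):
                            ○ open, literals {p=0, q=1, r=0}.
                          branch 2.2.1.2.1.1.2 (add T not t):
                            ○ open, literals {p=0, r=0, t=0}.
                      branch 2.2.1.2.1.2 (add T r):
                        × closes — contains both r and not r.
                  branch 2.2.1.2.2 (add F (r implies r), F (q or not t)):
                    F (r implies r): α-rule — add T r, F r.
                    × closes — contains both r and not r.
          branch 2.2.2 (add T (q implies p)):
            F (t and r): β-rule — branch into F t  //  F r.
              branch 2.2.2.1 (add F t):
                T (q implies p): β-rule — branch into F q  //  T p.
                  branch 2.2.2.1.1 (add F q):
                    ○ open, literals {p=0, q=0, t=0}.
                  branch 2.2.2.1.2 (add T p):
                    × closes — contains both p and not p.
              branch 2.2.2.2 (add F r):
                T (q implies p): β-rule — branch into F q  //  T p.
                  branch 2.2.2.2.1 (add F q):
                    ○ open, literals {p=0, q=0, r=0}.
                  branch 2.2.2.2.2 (add T p):
                    × closes — contains both p and not p.
8 branches closed, 14 open.
An open branch gives a countermodel: p=1, r=1, t=1 (unmentioned atoms arbitrary); under it the original formula is false.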